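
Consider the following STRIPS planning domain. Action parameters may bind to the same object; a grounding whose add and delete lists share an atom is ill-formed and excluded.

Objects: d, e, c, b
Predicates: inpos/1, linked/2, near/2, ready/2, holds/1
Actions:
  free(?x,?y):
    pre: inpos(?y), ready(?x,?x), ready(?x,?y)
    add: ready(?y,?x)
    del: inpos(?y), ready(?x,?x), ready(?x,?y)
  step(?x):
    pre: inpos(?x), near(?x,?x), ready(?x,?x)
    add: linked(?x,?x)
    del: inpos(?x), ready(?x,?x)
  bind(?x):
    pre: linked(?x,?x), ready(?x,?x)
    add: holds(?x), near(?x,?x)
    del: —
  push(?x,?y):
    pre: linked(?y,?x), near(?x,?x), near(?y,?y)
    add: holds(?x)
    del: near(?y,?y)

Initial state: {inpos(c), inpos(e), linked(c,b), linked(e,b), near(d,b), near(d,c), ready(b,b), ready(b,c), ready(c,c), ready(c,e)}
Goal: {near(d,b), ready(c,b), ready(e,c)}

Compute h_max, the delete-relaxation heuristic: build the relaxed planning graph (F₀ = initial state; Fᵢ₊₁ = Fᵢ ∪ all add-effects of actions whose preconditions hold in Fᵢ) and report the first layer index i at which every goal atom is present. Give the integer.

1

F0 = init (10 atoms)
F1 = F0 ∪ {ready(c,b), ready(e,c)}  (12 atoms)
goal ⊆ F1  ⇒  h_max = 1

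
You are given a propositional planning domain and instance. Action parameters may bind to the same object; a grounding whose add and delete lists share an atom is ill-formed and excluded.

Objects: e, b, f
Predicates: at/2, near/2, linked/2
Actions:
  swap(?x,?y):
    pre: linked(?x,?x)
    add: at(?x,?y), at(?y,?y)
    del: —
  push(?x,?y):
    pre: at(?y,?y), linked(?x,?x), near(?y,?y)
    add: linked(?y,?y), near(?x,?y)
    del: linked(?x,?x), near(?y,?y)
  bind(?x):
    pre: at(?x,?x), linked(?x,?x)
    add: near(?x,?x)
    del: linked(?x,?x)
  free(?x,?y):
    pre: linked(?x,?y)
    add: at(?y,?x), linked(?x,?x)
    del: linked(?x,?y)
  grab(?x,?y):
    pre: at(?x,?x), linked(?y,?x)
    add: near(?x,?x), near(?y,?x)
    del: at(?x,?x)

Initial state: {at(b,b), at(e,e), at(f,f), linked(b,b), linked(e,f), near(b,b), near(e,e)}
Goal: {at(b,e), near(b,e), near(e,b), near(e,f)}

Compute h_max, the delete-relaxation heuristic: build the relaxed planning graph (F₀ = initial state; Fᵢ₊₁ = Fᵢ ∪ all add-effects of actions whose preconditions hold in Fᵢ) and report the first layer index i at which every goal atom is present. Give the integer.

F0 = init (7 atoms)
F1 = F0 ∪ {at(b,e), at(b,f), at(f,e), linked(e,e), near(b,e), near(e,f), near(f,f)}  (14 atoms)
F2 = F1 ∪ {at(e,b), at(e,f), linked(f,f), near(b,f), near(e,b)}  (19 atoms)
goal ⊆ F2  ⇒  h_max = 2

2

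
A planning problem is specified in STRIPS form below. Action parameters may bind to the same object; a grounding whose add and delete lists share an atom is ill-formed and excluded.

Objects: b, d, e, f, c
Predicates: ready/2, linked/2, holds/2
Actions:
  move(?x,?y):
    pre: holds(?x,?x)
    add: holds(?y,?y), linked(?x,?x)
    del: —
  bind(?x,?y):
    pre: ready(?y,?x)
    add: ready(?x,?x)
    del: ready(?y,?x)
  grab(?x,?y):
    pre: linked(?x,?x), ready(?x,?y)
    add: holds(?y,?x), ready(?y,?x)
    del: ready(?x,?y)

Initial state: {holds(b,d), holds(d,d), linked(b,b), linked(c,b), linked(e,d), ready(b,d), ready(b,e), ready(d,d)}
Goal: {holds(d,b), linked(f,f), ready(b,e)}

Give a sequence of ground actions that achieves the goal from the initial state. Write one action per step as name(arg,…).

1. move(d,f)  →  {holds(b,d), holds(d,d), holds(f,f), linked(b,b), linked(c,b), linked(d,d), linked(e,d), ready(b,d), ready(b,e), ready(d,d)}
2. move(f,b)  →  {holds(b,b), holds(b,d), holds(d,d), holds(f,f), linked(b,b), linked(c,b), linked(d,d), linked(e,d), linked(f,f), ready(b,d), ready(b,e), ready(d,d)}
3. grab(b,d)  →  {holds(b,b), holds(b,d), holds(d,b), holds(d,d), holds(f,f), linked(b,b), linked(c,b), linked(d,d), linked(e,d), linked(f,f), ready(b,e), ready(d,b), ready(d,d)}

move(d,f); move(f,b); grab(b,d)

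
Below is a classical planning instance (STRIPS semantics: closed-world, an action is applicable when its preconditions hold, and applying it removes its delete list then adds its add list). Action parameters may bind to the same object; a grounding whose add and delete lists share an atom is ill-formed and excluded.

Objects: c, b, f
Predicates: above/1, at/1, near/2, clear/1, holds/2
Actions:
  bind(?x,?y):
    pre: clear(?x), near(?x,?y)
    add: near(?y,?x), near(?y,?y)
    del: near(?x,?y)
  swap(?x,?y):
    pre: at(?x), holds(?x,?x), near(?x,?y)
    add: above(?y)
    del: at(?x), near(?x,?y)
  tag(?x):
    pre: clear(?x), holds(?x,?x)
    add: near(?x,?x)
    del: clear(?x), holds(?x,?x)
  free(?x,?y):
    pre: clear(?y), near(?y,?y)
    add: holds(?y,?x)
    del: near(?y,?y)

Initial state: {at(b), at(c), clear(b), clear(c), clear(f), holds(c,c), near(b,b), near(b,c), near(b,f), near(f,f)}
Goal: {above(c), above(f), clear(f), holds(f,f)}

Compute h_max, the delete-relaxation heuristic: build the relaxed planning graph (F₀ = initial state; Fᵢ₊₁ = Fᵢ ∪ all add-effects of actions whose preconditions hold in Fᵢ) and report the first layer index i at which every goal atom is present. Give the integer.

2

F0 = init (10 atoms)
F1 = F0 ∪ {holds(b,b), holds(b,c), holds(b,f), holds(f,b), holds(f,c), holds(f,f), near(c,b), near(c,c), near(f,b)}  (19 atoms)
F2 = F1 ∪ {above(b), above(c), above(f), holds(c,b), holds(c,f)}  (24 atoms)
goal ⊆ F2  ⇒  h_max = 2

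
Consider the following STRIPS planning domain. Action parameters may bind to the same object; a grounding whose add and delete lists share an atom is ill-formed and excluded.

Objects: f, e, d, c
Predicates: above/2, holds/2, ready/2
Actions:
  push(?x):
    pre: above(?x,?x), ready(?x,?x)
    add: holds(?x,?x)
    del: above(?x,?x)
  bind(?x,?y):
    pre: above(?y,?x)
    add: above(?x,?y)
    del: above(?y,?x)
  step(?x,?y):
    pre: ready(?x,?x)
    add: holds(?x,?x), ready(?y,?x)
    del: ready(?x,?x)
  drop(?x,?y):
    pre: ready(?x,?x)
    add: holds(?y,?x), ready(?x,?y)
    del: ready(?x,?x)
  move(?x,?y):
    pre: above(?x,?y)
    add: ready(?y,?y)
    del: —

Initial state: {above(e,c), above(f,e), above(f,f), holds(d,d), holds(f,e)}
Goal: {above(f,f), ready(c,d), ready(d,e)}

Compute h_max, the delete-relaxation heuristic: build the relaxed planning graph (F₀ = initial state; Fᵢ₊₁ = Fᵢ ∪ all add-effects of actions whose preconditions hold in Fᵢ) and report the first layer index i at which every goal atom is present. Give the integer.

F0 = init (5 atoms)
F1 = F0 ∪ {above(c,e), above(e,f), ready(c,c), ready(e,e), ready(f,f)}  (10 atoms)
F2 = F1 ∪ {holds(c,c), holds(c,e), holds(c,f), holds(d,c), holds(d,e), holds(d,f), holds(e,c), holds(e,e), holds(e,f), holds(f,c), holds(f,f), ready(c,d), ready(c,e), ready(c,f), ready(d,c), ready(d,e), ready(d,f), ready(e,c), ready(e,d), ready(e,f), ready(f,c), ready(f,d), ready(f,e)}  (33 atoms)
goal ⊆ F2  ⇒  h_max = 2

2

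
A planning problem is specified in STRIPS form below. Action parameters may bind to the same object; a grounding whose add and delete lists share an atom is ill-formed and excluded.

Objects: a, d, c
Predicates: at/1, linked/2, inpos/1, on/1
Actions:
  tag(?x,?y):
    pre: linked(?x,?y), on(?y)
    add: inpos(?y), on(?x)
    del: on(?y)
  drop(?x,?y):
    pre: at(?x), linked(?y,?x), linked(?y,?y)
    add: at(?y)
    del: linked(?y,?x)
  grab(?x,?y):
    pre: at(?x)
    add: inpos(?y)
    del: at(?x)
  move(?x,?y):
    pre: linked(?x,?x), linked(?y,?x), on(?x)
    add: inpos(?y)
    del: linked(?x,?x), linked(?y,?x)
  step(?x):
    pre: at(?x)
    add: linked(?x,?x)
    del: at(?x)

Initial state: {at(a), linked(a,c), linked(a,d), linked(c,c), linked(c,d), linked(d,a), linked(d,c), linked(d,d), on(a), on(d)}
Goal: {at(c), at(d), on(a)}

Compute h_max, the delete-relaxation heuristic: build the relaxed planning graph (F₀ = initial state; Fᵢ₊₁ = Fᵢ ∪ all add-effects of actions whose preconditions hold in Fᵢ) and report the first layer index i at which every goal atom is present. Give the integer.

2

F0 = init (10 atoms)
F1 = F0 ∪ {at(d), inpos(a), inpos(c), inpos(d), linked(a,a), on(c)}  (16 atoms)
F2 = F1 ∪ {at(c)}  (17 atoms)
goal ⊆ F2  ⇒  h_max = 2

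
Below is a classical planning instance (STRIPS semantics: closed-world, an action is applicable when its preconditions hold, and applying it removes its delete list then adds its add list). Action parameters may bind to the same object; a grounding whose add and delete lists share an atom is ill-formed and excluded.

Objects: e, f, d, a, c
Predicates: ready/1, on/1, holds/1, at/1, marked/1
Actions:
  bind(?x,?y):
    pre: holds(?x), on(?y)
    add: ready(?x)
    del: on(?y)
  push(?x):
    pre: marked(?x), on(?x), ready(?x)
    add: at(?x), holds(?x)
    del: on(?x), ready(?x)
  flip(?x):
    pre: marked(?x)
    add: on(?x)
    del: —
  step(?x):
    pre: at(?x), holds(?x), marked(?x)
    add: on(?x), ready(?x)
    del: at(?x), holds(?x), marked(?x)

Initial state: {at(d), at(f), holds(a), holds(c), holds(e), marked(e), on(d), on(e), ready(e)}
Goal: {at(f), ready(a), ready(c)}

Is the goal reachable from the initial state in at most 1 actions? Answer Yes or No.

1. bind(a,e)  →  {at(d), at(f), holds(a), holds(c), holds(e), marked(e), on(d), ready(a), ready(e)}
2. bind(c,d)  →  {at(d), at(f), holds(a), holds(c), holds(e), marked(e), ready(a), ready(c), ready(e)}
optimal plan length = 2; 2 > 1

No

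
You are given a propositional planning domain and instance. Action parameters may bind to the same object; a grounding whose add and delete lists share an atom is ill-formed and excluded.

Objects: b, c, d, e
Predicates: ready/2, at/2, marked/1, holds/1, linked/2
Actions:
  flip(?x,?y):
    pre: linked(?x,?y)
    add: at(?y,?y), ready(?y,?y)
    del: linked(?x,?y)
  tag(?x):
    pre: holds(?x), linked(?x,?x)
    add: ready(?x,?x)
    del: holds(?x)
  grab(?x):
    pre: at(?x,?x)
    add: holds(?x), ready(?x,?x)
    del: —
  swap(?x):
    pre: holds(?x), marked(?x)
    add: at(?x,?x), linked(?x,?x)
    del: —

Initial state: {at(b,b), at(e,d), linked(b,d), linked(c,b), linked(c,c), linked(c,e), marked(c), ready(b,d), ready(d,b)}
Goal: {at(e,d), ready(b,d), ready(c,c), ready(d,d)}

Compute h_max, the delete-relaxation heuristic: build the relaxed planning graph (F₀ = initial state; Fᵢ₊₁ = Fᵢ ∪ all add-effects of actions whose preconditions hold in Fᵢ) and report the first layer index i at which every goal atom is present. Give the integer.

F0 = init (9 atoms)
F1 = F0 ∪ {at(c,c), at(d,d), at(e,e), holds(b), ready(b,b), ready(c,c), ready(d,d), ready(e,e)}  (17 atoms)
goal ⊆ F1  ⇒  h_max = 1

1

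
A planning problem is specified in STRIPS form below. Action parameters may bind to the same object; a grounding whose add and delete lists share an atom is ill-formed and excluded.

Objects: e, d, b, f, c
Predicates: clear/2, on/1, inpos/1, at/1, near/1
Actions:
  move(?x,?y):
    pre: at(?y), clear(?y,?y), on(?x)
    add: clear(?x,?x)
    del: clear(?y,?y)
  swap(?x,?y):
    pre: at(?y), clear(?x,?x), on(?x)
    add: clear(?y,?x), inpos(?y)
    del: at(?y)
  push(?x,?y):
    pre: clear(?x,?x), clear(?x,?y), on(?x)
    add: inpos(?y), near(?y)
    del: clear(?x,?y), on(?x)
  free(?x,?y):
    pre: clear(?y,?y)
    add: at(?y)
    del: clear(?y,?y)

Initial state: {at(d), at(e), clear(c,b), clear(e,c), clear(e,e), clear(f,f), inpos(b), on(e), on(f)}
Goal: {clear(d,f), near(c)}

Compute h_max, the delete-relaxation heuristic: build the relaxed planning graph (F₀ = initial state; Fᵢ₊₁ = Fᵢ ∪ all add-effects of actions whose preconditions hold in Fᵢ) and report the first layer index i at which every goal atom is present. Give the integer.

F0 = init (9 atoms)
F1 = F0 ∪ {at(f), clear(d,e), clear(d,f), clear(e,f), inpos(c), inpos(d), inpos(e), inpos(f), near(c), near(e), near(f)}  (20 atoms)
goal ⊆ F1  ⇒  h_max = 1

1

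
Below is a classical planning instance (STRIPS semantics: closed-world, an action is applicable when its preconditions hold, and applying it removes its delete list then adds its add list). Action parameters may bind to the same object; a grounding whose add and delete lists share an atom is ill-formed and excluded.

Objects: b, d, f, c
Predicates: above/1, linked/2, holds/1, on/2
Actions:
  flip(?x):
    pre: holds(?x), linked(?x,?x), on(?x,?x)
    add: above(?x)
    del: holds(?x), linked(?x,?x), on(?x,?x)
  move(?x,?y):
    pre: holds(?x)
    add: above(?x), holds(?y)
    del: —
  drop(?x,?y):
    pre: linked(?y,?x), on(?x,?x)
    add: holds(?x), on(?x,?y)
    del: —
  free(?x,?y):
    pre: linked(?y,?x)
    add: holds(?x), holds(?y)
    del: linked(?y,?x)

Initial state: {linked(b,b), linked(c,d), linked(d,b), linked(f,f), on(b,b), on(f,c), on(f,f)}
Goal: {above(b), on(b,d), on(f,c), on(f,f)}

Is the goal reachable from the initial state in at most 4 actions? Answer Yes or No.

1. drop(b,d)  →  {holds(b), linked(b,b), linked(c,d), linked(d,b), linked(f,f), on(b,b), on(b,d), on(f,c), on(f,f)}
2. flip(b)  →  {above(b), linked(c,d), linked(d,b), linked(f,f), on(b,d), on(f,c), on(f,f)}
optimal plan length = 2; 2 ≤ 4

Yes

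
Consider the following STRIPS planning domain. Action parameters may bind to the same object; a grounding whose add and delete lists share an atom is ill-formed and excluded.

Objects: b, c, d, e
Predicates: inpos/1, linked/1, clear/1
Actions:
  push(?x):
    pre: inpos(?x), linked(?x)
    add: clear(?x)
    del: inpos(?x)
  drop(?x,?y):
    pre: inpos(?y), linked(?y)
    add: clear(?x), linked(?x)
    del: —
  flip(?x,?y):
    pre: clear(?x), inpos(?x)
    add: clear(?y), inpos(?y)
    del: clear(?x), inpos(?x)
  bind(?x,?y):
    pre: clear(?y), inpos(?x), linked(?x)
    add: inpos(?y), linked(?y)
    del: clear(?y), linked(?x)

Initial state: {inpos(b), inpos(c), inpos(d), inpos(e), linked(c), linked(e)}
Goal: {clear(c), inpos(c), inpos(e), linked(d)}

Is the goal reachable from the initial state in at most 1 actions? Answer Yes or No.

No

1. drop(c,c)  →  {clear(c), inpos(b), inpos(c), inpos(d), inpos(e), linked(c), linked(e)}
2. drop(d,c)  →  {clear(c), clear(d), inpos(b), inpos(c), inpos(d), inpos(e), linked(c), linked(d), linked(e)}
optimal plan length = 2; 2 > 1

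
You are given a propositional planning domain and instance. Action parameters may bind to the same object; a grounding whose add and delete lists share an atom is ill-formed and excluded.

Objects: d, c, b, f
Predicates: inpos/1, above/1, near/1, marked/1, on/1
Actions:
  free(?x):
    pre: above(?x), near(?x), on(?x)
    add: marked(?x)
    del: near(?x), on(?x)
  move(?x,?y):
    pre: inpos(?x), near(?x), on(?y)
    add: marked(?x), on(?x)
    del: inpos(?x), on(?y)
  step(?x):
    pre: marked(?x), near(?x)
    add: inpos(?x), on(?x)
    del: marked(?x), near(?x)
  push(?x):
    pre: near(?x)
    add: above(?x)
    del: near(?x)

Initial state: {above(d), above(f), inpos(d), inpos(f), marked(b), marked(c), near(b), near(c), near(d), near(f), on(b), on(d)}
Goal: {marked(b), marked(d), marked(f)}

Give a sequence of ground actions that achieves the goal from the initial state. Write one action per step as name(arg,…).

free(d); move(f,b)

1. free(d)  →  {above(d), above(f), inpos(d), inpos(f), marked(b), marked(c), marked(d), near(b), near(c), near(f), on(b)}
2. move(f,b)  →  {above(d), above(f), inpos(d), marked(b), marked(c), marked(d), marked(f), near(b), near(c), near(f), on(f)}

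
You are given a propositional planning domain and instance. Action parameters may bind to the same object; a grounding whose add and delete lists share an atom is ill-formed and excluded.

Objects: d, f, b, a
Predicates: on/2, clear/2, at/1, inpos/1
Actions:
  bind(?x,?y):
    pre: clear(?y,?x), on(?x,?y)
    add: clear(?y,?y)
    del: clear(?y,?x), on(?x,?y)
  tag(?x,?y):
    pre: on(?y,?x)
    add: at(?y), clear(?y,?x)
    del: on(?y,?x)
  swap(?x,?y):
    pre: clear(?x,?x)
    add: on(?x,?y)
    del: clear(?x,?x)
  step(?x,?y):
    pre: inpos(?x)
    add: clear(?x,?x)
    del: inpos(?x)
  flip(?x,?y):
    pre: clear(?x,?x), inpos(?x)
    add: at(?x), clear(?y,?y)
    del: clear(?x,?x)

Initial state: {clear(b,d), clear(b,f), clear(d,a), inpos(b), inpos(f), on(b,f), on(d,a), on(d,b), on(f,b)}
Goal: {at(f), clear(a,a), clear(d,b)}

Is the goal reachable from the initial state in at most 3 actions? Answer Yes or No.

1. bind(f,b)  →  {clear(b,b), clear(b,d), clear(d,a), inpos(b), inpos(f), on(b,f), on(d,a), on(d,b)}
2. tag(b,d)  →  {at(d), clear(b,b), clear(b,d), clear(d,a), clear(d,b), inpos(b), inpos(f), on(b,f), on(d,a)}
3. flip(b,f)  →  {at(b), at(d), clear(b,d), clear(d,a), clear(d,b), clear(f,f), inpos(b), inpos(f), on(b,f), on(d,a)}
4. flip(f,a)  →  {at(b), at(d), at(f), clear(a,a), clear(b,d), clear(d,a), clear(d,b), inpos(b), inpos(f), on(b,f), on(d,a)}
optimal plan length = 4; 4 > 3

No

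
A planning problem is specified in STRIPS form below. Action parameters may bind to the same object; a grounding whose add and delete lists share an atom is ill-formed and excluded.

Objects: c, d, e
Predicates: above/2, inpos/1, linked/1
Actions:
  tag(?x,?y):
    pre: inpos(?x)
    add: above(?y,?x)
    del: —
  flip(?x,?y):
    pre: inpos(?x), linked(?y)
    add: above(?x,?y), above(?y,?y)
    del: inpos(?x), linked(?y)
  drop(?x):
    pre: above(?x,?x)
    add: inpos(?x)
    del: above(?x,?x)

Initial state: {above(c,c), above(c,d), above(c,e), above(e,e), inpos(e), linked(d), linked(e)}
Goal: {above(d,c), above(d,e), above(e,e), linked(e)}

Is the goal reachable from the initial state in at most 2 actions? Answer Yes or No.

1. tag(e,d)  →  {above(c,c), above(c,d), above(c,e), above(d,e), above(e,e), inpos(e), linked(d), linked(e)}
2. drop(c)  →  {above(c,d), above(c,e), above(d,e), above(e,e), inpos(c), inpos(e), linked(d), linked(e)}
3. tag(c,d)  →  {above(c,d), above(c,e), above(d,c), above(d,e), above(e,e), inpos(c), inpos(e), linked(d), linked(e)}
optimal plan length = 3; 3 > 2

No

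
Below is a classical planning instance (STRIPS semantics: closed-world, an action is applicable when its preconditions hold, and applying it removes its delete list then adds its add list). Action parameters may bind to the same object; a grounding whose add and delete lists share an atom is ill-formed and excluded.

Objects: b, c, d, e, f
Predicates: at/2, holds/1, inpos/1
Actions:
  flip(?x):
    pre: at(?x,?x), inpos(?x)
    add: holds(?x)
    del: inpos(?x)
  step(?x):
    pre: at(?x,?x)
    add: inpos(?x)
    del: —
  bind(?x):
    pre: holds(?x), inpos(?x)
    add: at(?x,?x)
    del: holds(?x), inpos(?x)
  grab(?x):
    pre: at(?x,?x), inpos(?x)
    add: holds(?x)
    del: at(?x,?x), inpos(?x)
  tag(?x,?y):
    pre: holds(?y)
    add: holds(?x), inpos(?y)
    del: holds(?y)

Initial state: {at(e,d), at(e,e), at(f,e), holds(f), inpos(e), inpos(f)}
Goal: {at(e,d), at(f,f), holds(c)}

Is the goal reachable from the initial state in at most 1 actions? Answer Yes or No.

No

1. flip(e)  →  {at(e,d), at(e,e), at(f,e), holds(e), holds(f), inpos(f)}
2. bind(f)  →  {at(e,d), at(e,e), at(f,e), at(f,f), holds(e)}
3. tag(c,e)  →  {at(e,d), at(e,e), at(f,e), at(f,f), holds(c), inpos(e)}
optimal plan length = 3; 3 > 1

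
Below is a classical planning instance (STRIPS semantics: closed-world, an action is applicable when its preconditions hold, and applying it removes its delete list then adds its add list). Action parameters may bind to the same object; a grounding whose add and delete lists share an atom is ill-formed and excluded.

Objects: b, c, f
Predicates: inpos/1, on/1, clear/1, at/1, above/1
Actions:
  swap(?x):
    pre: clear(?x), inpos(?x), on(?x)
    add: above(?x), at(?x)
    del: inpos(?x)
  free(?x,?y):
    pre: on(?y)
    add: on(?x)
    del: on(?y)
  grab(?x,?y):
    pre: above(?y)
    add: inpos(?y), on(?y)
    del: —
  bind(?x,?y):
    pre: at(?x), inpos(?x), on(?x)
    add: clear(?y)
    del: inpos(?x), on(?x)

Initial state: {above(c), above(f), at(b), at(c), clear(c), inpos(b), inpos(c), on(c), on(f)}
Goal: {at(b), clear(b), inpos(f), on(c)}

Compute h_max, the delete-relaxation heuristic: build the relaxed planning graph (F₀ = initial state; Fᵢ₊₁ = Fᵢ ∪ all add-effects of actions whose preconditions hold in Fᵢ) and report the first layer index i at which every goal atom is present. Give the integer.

1

F0 = init (9 atoms)
F1 = F0 ∪ {clear(b), clear(f), inpos(f), on(b)}  (13 atoms)
goal ⊆ F1  ⇒  h_max = 1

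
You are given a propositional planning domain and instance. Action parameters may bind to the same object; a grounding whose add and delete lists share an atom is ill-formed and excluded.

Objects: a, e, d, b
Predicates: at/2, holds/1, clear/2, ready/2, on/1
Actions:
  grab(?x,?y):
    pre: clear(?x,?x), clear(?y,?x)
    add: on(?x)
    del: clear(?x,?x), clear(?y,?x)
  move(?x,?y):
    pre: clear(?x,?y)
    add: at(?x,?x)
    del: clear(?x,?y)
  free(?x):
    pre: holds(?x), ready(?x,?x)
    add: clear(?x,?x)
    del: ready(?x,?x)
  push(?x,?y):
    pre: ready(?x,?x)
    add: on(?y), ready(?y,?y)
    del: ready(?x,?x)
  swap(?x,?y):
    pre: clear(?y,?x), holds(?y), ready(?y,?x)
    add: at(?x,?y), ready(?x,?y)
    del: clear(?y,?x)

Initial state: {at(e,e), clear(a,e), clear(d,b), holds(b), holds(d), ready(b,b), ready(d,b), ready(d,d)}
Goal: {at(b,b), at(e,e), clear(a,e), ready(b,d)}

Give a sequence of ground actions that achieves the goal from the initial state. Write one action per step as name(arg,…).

free(b); move(b,b); swap(b,d)

1. free(b)  →  {at(e,e), clear(a,e), clear(b,b), clear(d,b), holds(b), holds(d), ready(d,b), ready(d,d)}
2. move(b,b)  →  {at(b,b), at(e,e), clear(a,e), clear(d,b), holds(b), holds(d), ready(d,b), ready(d,d)}
3. swap(b,d)  →  {at(b,b), at(b,d), at(e,e), clear(a,e), holds(b), holds(d), ready(b,d), ready(d,b), ready(d,d)}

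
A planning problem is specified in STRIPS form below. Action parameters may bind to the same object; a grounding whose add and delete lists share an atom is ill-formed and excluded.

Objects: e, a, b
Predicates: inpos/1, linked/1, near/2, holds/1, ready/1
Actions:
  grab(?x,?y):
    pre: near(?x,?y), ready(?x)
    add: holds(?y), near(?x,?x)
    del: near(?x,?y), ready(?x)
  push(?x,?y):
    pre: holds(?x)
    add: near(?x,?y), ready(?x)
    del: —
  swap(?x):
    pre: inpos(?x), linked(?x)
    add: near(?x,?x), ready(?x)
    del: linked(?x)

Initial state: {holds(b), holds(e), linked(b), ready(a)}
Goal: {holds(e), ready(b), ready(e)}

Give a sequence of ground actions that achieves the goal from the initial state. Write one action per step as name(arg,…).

1. push(e,e)  →  {holds(b), holds(e), linked(b), near(e,e), ready(a), ready(e)}
2. push(b,e)  →  {holds(b), holds(e), linked(b), near(b,e), near(e,e), ready(a), ready(b), ready(e)}

push(e,e); push(b,e)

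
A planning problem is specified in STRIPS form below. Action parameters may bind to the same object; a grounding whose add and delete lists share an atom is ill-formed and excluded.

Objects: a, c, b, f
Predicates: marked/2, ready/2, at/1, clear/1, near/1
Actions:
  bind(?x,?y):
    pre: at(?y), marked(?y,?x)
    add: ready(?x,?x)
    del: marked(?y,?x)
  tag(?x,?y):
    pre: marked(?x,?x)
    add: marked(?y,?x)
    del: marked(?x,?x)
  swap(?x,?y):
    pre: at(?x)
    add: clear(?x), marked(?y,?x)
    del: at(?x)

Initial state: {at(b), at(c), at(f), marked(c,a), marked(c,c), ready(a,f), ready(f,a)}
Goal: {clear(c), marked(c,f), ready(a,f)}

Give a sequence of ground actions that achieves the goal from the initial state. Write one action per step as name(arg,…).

1. swap(c,a)  →  {at(b), at(f), clear(c), marked(a,c), marked(c,a), marked(c,c), ready(a,f), ready(f,a)}
2. swap(f,c)  →  {at(b), clear(c), clear(f), marked(a,c), marked(c,a), marked(c,c), marked(c,f), ready(a,f), ready(f,a)}

swap(c,a); swap(f,c)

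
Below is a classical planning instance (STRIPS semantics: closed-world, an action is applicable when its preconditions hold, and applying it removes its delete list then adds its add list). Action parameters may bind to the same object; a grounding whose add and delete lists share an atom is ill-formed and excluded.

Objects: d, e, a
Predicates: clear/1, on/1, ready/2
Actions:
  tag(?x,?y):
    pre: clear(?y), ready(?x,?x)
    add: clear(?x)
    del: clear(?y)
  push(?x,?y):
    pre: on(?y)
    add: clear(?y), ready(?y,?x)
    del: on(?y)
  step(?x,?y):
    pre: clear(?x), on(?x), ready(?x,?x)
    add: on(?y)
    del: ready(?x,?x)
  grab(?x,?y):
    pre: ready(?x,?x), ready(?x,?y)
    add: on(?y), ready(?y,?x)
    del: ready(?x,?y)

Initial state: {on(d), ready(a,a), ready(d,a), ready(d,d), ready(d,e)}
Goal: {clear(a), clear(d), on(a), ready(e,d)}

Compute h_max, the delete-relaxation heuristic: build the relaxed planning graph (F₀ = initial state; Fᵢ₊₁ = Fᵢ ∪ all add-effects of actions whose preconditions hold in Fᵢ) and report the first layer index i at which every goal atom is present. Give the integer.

2

F0 = init (5 atoms)
F1 = F0 ∪ {clear(d), on(a), on(e), ready(a,d), ready(e,d)}  (10 atoms)
F2 = F1 ∪ {clear(a), clear(e), ready(a,e), ready(e,a), ready(e,e)}  (15 atoms)
goal ⊆ F2  ⇒  h_max = 2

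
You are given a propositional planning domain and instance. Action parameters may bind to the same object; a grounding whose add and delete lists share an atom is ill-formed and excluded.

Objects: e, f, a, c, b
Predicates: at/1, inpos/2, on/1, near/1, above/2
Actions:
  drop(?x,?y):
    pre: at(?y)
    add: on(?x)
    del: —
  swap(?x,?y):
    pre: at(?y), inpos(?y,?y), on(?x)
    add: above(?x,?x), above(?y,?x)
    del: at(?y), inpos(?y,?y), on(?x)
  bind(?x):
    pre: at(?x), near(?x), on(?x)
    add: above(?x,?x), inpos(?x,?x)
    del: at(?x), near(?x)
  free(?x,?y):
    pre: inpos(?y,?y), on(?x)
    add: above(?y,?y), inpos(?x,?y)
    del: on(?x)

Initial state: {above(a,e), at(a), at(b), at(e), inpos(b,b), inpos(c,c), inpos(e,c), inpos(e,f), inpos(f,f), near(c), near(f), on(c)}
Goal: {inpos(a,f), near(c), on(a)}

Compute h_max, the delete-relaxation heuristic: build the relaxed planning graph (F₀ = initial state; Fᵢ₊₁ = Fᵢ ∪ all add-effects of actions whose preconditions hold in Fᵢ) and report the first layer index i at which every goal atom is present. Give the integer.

F0 = init (12 atoms)
F1 = F0 ∪ {above(b,b), above(b,c), above(c,c), above(f,f), inpos(c,b), inpos(c,f), on(a), on(b), on(e), on(f)}  (22 atoms)
F2 = F1 ∪ {above(a,a), above(b,a), above(b,e), above(b,f), above(e,e), inpos(a,b), inpos(a,c), inpos(a,f), inpos(b,c), inpos(b,f), inpos(e,b), inpos(f,b), inpos(f,c)}  (35 atoms)
goal ⊆ F2  ⇒  h_max = 2

2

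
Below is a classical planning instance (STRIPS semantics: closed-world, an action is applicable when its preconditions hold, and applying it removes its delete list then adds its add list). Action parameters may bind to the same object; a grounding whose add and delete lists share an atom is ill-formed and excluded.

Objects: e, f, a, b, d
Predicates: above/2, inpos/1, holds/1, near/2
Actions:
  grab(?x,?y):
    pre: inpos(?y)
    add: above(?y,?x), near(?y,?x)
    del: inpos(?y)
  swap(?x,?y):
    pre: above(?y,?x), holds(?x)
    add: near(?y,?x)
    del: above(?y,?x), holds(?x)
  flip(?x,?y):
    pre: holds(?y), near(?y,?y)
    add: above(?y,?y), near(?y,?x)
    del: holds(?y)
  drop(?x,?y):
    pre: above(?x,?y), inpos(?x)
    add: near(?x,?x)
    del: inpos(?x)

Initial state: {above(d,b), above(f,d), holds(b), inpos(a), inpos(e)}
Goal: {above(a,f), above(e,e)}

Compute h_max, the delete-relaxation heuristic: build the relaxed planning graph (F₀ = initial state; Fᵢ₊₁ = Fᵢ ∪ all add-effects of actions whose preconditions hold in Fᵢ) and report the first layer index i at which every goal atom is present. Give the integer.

1

F0 = init (5 atoms)
F1 = F0 ∪ {above(a,a), above(a,b), above(a,d), above(a,e), above(a,f), above(e,a), above(e,b), above(e,d), above(e,e), above(e,f), near(a,a), near(a,b), near(a,d), near(a,e), near(a,f), near(d,b), near(e,a), near(e,b), near(e,d), near(e,e), near(e,f)}  (26 atoms)
goal ⊆ F1  ⇒  h_max = 1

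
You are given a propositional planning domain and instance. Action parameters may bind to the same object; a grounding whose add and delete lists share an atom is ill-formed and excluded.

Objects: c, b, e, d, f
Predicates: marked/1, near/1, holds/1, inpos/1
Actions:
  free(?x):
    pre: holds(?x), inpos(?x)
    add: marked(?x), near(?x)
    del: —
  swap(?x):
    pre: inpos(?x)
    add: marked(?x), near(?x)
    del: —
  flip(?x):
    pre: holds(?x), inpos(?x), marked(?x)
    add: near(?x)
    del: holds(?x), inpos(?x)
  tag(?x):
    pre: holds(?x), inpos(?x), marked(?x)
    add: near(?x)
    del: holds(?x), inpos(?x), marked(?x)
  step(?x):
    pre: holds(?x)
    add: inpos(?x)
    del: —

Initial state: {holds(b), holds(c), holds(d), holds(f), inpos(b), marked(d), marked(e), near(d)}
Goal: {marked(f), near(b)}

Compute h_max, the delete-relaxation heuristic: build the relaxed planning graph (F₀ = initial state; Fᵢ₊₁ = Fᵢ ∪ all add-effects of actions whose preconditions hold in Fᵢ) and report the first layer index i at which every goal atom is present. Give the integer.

2

F0 = init (8 atoms)
F1 = F0 ∪ {inpos(c), inpos(d), inpos(f), marked(b), near(b)}  (13 atoms)
F2 = F1 ∪ {marked(c), marked(f), near(c), near(f)}  (17 atoms)
goal ⊆ F2  ⇒  h_max = 2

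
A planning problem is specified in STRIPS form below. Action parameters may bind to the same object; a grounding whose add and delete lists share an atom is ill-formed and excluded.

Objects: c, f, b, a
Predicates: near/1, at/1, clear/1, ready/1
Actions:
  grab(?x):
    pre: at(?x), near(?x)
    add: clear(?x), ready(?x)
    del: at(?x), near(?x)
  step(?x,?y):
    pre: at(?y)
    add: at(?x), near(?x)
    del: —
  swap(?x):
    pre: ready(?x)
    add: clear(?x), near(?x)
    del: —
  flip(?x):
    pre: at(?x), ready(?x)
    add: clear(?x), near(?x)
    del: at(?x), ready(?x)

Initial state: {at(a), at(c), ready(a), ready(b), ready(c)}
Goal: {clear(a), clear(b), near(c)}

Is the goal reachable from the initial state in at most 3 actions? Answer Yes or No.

1. step(c,c)  →  {at(a), at(c), near(c), ready(a), ready(b), ready(c)}
2. swap(b)  →  {at(a), at(c), clear(b), near(b), near(c), ready(a), ready(b), ready(c)}
3. swap(a)  →  {at(a), at(c), clear(a), clear(b), near(a), near(b), near(c), ready(a), ready(b), ready(c)}
optimal plan length = 3; 3 ≤ 3

Yes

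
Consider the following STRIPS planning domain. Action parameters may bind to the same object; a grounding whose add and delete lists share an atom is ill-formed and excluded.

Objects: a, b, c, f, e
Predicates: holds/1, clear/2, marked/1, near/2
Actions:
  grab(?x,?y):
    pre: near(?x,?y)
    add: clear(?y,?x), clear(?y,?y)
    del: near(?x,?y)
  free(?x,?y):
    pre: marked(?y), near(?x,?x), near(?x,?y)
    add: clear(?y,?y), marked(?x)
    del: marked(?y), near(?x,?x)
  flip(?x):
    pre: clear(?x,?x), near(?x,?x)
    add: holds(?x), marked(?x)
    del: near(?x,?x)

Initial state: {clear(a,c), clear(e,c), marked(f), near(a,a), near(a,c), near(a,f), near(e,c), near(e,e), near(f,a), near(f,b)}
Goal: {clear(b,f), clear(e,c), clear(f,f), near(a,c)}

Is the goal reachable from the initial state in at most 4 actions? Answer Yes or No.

1. grab(a,f)  →  {clear(a,c), clear(e,c), clear(f,a), clear(f,f), marked(f), near(a,a), near(a,c), near(e,c), near(e,e), near(f,a), near(f,b)}
2. grab(f,b)  →  {clear(a,c), clear(b,b), clear(b,f), clear(e,c), clear(f,a), clear(f,f), marked(f), near(a,a), near(a,c), near(e,c), near(e,e), near(f,a)}
optimal plan length = 2; 2 ≤ 4

Yes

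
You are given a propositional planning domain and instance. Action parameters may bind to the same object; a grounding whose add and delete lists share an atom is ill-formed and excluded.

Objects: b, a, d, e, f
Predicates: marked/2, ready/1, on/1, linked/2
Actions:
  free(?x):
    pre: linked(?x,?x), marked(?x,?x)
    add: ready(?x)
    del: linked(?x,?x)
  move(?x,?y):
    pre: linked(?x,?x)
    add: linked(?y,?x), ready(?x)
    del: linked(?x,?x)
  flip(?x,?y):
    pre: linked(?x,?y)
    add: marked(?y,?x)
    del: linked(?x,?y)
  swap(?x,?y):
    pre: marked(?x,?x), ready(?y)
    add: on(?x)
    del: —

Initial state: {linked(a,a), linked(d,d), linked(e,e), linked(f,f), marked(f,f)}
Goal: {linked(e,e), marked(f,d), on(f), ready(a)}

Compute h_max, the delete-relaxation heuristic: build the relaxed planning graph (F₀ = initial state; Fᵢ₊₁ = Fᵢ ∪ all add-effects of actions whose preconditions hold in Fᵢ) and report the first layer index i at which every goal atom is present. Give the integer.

2

F0 = init (5 atoms)
F1 = F0 ∪ {linked(a,d), linked(a,e), linked(a,f), linked(b,a), linked(b,d), linked(b,e), linked(b,f), linked(d,a), linked(d,e), linked(d,f), linked(e,a), linked(e,d), linked(e,f), linked(f,a), linked(f,d), linked(f,e), marked(a,a), marked(d,d), marked(e,e), ready(a), ready(d), ready(e), ready(f)}  (28 atoms)
F2 = F1 ∪ {marked(a,b), marked(a,d), marked(a,e), marked(a,f), marked(d,a), marked(d,b), marked(d,e), marked(d,f), marked(e,a), marked(e,b), marked(e,d), marked(e,f), marked(f,a), marked(f,b), marked(f,d), marked(f,e), on(a), on(d), on(e), on(f)}  (48 atoms)
goal ⊆ F2  ⇒  h_max = 2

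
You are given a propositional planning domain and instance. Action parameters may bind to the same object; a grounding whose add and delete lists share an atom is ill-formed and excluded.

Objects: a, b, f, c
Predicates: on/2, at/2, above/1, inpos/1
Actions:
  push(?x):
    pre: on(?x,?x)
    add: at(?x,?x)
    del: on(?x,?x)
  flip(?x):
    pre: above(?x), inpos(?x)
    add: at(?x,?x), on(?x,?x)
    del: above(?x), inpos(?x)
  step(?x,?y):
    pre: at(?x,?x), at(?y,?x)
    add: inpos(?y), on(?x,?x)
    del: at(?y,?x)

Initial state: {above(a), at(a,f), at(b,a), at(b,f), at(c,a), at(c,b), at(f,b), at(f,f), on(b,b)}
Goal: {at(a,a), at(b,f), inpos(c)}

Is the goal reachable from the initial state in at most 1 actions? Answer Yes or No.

No

1. step(f,a)  →  {above(a), at(b,a), at(b,f), at(c,a), at(c,b), at(f,b), at(f,f), inpos(a), on(b,b), on(f,f)}
2. flip(a)  →  {at(a,a), at(b,a), at(b,f), at(c,a), at(c,b), at(f,b), at(f,f), on(a,a), on(b,b), on(f,f)}
3. step(a,c)  →  {at(a,a), at(b,a), at(b,f), at(c,b), at(f,b), at(f,f), inpos(c), on(a,a), on(b,b), on(f,f)}
optimal plan length = 3; 3 > 1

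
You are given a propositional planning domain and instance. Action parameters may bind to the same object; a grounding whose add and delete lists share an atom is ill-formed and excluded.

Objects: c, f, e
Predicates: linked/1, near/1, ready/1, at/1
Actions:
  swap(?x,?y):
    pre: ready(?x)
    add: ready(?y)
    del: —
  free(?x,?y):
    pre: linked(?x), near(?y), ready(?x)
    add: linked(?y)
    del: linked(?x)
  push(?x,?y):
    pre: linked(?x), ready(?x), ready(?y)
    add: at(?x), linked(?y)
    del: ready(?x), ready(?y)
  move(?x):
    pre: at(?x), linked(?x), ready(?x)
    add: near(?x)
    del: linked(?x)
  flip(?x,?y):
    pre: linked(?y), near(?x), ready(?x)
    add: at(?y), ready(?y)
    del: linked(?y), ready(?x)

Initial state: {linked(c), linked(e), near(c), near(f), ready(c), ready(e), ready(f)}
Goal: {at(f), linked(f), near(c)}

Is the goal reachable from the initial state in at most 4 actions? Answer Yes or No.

Yes

1. free(c,f)  →  {linked(e), linked(f), near(c), near(f), ready(c), ready(e), ready(f)}
2. push(f,c)  →  {at(f), linked(c), linked(e), linked(f), near(c), near(f), ready(e)}
optimal plan length = 2; 2 ≤ 4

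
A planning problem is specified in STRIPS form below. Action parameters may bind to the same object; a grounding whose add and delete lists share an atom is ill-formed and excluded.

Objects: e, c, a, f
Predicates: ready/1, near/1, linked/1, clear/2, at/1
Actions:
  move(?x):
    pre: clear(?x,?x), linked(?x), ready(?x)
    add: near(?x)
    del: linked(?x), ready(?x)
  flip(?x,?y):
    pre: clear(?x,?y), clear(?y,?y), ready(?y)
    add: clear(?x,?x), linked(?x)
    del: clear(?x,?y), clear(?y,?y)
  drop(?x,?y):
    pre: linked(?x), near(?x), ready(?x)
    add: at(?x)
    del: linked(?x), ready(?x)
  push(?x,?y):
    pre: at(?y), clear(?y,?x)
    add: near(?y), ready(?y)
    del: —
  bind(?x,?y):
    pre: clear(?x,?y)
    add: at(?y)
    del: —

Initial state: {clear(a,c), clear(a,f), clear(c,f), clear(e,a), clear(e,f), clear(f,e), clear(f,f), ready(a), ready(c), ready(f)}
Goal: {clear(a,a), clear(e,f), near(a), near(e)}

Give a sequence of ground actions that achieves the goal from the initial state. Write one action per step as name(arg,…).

1. flip(a,f)  →  {clear(a,a), clear(a,c), clear(c,f), clear(e,a), clear(e,f), clear(f,e), linked(a), ready(a), ready(c), ready(f)}
2. move(a)  →  {clear(a,a), clear(a,c), clear(c,f), clear(e,a), clear(e,f), clear(f,e), near(a), ready(c), ready(f)}
3. bind(f,e)  →  {at(e), clear(a,a), clear(a,c), clear(c,f), clear(e,a), clear(e,f), clear(f,e), near(a), ready(c), ready(f)}
4. push(a,e)  →  {at(e), clear(a,a), clear(a,c), clear(c,f), clear(e,a), clear(e,f), clear(f,e), near(a), near(e), ready(c), ready(e), ready(f)}

flip(a,f); move(a); bind(f,e); push(a,e)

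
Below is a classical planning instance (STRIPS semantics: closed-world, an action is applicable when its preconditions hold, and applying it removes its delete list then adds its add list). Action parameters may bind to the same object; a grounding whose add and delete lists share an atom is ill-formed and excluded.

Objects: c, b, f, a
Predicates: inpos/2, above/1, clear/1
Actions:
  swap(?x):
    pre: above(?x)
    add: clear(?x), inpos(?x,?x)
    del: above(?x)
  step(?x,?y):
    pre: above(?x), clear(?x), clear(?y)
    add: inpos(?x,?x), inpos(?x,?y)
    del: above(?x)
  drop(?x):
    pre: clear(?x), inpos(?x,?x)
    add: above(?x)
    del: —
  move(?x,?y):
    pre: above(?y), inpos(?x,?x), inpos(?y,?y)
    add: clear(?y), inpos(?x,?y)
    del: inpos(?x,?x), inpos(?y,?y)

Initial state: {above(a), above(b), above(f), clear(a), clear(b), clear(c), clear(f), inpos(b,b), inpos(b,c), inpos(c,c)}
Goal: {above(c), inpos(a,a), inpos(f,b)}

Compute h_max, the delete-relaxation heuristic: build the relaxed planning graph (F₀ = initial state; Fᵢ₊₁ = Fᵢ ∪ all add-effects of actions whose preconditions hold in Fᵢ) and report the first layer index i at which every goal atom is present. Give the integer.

F0 = init (10 atoms)
F1 = F0 ∪ {above(c), inpos(a,a), inpos(a,b), inpos(a,c), inpos(a,f), inpos(b,a), inpos(b,f), inpos(c,b), inpos(f,a), inpos(f,b), inpos(f,c), inpos(f,f)}  (22 atoms)
goal ⊆ F1  ⇒  h_max = 1

1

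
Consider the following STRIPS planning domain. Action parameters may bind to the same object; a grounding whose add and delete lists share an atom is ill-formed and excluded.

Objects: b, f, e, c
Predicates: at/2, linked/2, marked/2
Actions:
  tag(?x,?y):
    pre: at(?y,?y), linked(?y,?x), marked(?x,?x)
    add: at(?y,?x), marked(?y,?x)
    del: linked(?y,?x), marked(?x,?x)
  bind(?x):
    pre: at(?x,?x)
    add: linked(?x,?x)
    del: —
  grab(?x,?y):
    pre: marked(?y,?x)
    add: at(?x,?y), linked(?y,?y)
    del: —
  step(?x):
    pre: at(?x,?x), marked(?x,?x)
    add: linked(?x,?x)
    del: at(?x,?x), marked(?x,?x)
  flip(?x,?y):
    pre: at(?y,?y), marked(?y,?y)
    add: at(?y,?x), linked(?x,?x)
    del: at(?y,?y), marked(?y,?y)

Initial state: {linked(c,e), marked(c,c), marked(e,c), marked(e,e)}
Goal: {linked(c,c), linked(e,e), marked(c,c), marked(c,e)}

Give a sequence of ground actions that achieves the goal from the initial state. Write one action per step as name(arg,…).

1. grab(e,e)  →  {at(e,e), linked(c,e), linked(e,e), marked(c,c), marked(e,c), marked(e,e)}
2. grab(c,c)  →  {at(c,c), at(e,e), linked(c,c), linked(c,e), linked(e,e), marked(c,c), marked(e,c), marked(e,e)}
3. tag(e,c)  →  {at(c,c), at(c,e), at(e,e), linked(c,c), linked(e,e), marked(c,c), marked(c,e), marked(e,c)}

grab(e,e); grab(c,c); tag(e,c)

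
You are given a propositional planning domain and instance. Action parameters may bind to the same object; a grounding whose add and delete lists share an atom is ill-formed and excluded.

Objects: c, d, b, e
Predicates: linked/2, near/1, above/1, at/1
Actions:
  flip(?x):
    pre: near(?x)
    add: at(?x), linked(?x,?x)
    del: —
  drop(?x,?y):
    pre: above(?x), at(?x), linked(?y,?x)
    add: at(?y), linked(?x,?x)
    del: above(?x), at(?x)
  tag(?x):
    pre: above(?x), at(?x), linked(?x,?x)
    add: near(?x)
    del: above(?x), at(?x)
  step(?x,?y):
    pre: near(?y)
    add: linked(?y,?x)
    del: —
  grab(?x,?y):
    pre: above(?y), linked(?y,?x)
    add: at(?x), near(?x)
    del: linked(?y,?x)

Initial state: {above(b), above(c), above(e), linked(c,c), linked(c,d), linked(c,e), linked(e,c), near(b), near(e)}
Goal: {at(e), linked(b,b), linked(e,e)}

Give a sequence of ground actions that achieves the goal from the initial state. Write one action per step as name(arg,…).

1. flip(b)  →  {above(b), above(c), above(e), at(b), linked(b,b), linked(c,c), linked(c,d), linked(c,e), linked(e,c), near(b), near(e)}
2. flip(e)  →  {above(b), above(c), above(e), at(b), at(e), linked(b,b), linked(c,c), linked(c,d), linked(c,e), linked(e,c), linked(e,e), near(b), near(e)}

flip(b); flip(e)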